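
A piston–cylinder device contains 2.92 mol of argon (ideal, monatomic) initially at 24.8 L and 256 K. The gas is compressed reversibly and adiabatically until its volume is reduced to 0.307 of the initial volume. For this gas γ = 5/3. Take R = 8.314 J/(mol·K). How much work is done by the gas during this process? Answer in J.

-11200 J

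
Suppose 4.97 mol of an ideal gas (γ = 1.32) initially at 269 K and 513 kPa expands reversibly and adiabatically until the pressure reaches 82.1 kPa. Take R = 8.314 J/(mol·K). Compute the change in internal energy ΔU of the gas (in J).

-12500 J

V₁ = nRT₁/P₁ = 4.97×8.314×269/513 = 21.7 L.
Adiabatic: T₂/T₁ = (P₂/P₁)^((γ−1)/γ) ⇒ T₂ = 269×(0.160)^0.242 = 173 K; V₂ = 86.8 L.
For an ideal gas ΔU = nCvΔT with Cv = R/(γ−1) = 26.0 J/(mol·K).
ΔU = 4.97×26.0×(173−269) = -12500 J.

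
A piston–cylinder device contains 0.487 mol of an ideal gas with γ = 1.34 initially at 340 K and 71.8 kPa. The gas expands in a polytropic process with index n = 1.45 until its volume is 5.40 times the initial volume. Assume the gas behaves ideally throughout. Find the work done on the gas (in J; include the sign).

-1630 J

V₁ = nRT₁/P₁ = 0.487×8.314×340/71.8 = 19.2 L.
Polytropic n=1.45: T₂ = T₁(V₁/V₂)^(n−1) = 340×(0.185)^0.45 = 159 K; P₂ = P₁(V₁/V₂)^n = 6.23 kPa.
W = (P₁V₁−P₂V₂)/(n−1) = (71.8×19.2−6.23×104)/0.45 = 1630 J.
Work done on the gas = −W_by = -1630 J.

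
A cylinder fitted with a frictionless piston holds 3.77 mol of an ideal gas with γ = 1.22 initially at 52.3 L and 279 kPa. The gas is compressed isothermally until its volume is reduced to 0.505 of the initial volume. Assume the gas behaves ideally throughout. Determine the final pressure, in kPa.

552 kPa

T₁ = P₁V₁/(nR) = 279×52.3/(3.77×8.314) = 466 K.
Isothermal: T stays 466 K; PV = const ⇒ V₂ = 26.4 L, P₂ = 552 kPa.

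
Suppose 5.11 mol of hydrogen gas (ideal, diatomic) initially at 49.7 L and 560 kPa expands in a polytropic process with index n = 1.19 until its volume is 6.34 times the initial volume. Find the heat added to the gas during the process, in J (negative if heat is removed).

22800 J

T₁ = P₁V₁/(nR) = 560×49.7/(5.11×8.314) = 655 K.
Polytropic n=1.19: T₂ = T₁(V₁/V₂)^(n−1) = 655×(0.158)^0.19 = 461 K; P₂ = P₁(V₁/V₂)^n = 62.2 kPa.
W = (P₁V₁−P₂V₂)/(n−1) = (560×49.7−62.2×315)/0.19 = 43400 J.
ΔU = nCvΔT = 5.11×20.8×(461−655) = -20600 J.
Q = ΔU + W = 22800 J.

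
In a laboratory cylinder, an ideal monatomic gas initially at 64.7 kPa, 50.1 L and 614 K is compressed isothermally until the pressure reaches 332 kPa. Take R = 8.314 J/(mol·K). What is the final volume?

9.76 L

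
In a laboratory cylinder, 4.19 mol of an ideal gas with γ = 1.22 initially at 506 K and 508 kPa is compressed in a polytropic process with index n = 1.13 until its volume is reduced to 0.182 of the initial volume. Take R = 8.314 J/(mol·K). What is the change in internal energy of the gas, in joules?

19900 J

V₁ = nRT₁/P₁ = 4.19×8.314×506/508 = 34.7 L.
Polytropic n=1.13: T₂ = T₁(V₁/V₂)^(n−1) = 506×(5.49)^0.13 = 631 K; P₂ = P₁(V₁/V₂)^n = 3480 kPa.
For an ideal gas ΔU = nCvΔT with Cv = R/(γ−1) = 37.8 J/(mol·K).
ΔU = 4.19×37.8×(631−506) = 19900 J.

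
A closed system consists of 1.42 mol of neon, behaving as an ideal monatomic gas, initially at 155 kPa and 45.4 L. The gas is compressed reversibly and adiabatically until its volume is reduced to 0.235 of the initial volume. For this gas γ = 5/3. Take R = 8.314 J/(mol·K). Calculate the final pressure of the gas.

T₁ = P₁V₁/(nR) = 155×45.4/(1.42×8.314) = 596 K.
Adiabatic: TV^(γ−1) = const ⇒ T₂ = 596×(4.26)^0.667 = 1570 K; PV^γ = const ⇒ P₂ = 1730 kPa.

1730 kPa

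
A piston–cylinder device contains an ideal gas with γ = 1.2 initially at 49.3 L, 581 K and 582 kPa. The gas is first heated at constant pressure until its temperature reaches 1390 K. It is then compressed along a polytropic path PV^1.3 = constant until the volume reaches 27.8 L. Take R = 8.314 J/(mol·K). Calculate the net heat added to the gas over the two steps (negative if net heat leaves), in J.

302000 J

n = P₁V₁/(RT₁) = 582×49.3/(8.314×581) = 5.94 mol.
Step 1 — Isobaric: P stays 582 kPa; V/T = const ⇒ T₂ = 1390 K, V₂ = 118 L.
W = PΔV = 582×(118−49.3) kPa·L = 40000 J.
ΔU = nCvΔT = 5.94×41.6×(1390−581) = 200000 J.
Q = ΔU + W = nCpΔT = 240000 J.
State after step 1: P = 582 kPa, V = 118 L, T = 1390 K.
Step 2 — Polytropic n=1.3: T₂ = T₁(V₁/V₂)^(n−1) = 1390×(4.24)^0.30 = 2140 K; P₂ = P₁(V₁/V₂)^n = 3810 kPa.
W = (P₁V₁−P₂V₂)/(n−1) = (582×118−3810×27.8)/0.30 = -124000 J.
ΔU = nCvΔT = 5.94×41.6×(2140−1390) = 186000 J.
Q = ΔU + W = 62100 J.
Net over both steps: W = -84200 J, Q = 302000 J, ΔU = 386000 J.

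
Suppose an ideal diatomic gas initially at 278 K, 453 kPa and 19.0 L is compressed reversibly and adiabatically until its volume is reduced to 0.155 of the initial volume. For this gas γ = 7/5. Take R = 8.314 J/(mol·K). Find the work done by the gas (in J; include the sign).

-23800 J

n = P₁V₁/(RT₁) = 453×19.0/(8.314×278) = 3.72 mol.
Adiabatic: TV^(γ−1) = const ⇒ T₂ = 278×(6.45)^0.400 = 586 K; PV^γ = const ⇒ P₂ = 6160 kPa.
ΔU = nCvΔT = 3.72×20.8×(586−278) = 23800 J.
Q = 0 for an adiabatic process, so W = −ΔU = -23800 J.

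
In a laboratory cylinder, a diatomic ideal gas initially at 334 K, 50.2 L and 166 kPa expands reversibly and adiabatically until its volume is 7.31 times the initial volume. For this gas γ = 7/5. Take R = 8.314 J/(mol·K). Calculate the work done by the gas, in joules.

11400 J

n = P₁V₁/(RT₁) = 166×50.2/(8.314×334) = 3.00 mol.
Adiabatic: TV^(γ−1) = const ⇒ T₂ = 334×(0.137)^0.400 = 151 K; PV^γ = const ⇒ P₂ = 10.2 kPa.
ΔU = nCvΔT = 3.00×20.8×(151−334) = -11400 J.
Q = 0 for an adiabatic process, so W = −ΔU = 11400 J.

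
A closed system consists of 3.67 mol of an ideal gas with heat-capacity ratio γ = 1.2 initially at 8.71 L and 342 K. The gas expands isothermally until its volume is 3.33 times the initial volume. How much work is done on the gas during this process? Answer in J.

P₁ = nRT₁/V₁ = 3.67×8.314×342/8.71 = 1200 kPa.
Isothermal: T stays 342 K; PV = const ⇒ V₂ = 29.0 L, P₂ = 360 kPa.
W = nRT ln(V₂/V₁) = 3.67×8.314×342×ln(3.33) = 12600 J.
Work done on the gas = −W_by = -12600 J.

-12600 J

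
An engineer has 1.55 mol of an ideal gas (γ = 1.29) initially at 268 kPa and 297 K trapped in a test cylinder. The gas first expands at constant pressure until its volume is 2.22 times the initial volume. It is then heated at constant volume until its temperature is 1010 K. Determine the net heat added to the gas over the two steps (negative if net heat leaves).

36400 J

V₁ = nRT₁/P₁ = 1.55×8.314×297/268 = 14.3 L.
Step 1 — Isobaric: P stays 268 kPa; V/T = const ⇒ T₂ = 659 K, V₂ = 31.7 L.
W = PΔV = 268×(31.7−14.3) kPa·L = 4670 J.
ΔU = nCvΔT = 1.55×28.7×(659−297) = 16100 J.
Q = ΔU + W = nCpΔT = 20800 J.
State after step 1: P = 268 kPa, V = 31.7 L, T = 659 K.
Step 2 — Isochoric: V stays 31.7 L; P/T = const ⇒ T₂ = 1010 K, P₂ = 411 kPa.
W = 0 (no volume change).
ΔU = nCvΔT = 1.55×28.7×(1010−659) = 15600 J.
Q = ΔU = 15600 J.
Net over both steps: W = 4670 J, Q = 36400 J, ΔU = 31700 J.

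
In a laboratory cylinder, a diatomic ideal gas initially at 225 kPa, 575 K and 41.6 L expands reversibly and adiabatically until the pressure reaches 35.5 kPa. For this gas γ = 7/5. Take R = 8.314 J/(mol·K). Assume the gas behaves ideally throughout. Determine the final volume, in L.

156 L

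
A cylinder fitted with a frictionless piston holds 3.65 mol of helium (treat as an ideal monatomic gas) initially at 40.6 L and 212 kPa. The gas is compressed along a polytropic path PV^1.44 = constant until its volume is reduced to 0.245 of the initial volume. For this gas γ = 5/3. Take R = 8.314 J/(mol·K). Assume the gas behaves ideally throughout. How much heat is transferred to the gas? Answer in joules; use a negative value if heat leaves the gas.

-5700 J

T₁ = P₁V₁/(nR) = 212×40.6/(3.65×8.314) = 284 K.
Polytropic n=1.44: T₂ = T₁(V₁/V₂)^(n−1) = 284×(4.08)^0.44 = 527 K; P₂ = P₁(V₁/V₂)^n = 1610 kPa.
W = (P₁V₁−P₂V₂)/(n−1) = (212×40.6−1610×9.95)/0.44 = -16800 J.
ΔU = nCvΔT = 3.65×12.5×(527−284) = 11100 J.
Q = ΔU + W = -5700 J.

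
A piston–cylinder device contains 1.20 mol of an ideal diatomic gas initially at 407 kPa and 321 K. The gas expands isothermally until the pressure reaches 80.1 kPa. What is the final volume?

40.0 L

V₁ = nRT₁/P₁ = 1.20×8.314×321/407 = 7.87 L.
Isothermal: T stays 321 K; PV = const ⇒ V₂ = 40.0 L, P₂ = 80.1 kPa.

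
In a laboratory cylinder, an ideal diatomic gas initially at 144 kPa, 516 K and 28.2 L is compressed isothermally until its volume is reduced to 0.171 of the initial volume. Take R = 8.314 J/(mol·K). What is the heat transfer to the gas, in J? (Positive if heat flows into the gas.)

n = P₁V₁/(RT₁) = 144×28.2/(8.314×516) = 0.947 mol.
Isothermal: T stays 516 K; PV = const ⇒ V₂ = 4.82 L, P₂ = 842 kPa.
ΔU = 0 (ideal gas, T constant).
W = nRT ln(V₂/V₁) = 0.947×8.314×516×ln(0.171) = -7170 J.
Q = ΔU + W = -7170 J.

-7170 J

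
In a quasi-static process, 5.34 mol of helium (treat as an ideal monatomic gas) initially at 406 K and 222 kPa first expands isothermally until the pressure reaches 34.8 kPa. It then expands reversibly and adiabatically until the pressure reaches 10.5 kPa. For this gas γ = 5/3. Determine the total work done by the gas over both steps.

43700 J

V₁ = nRT₁/P₁ = 5.34×8.314×406/222 = 81.2 L.
Step 1 — Isothermal: T stays 406 K; PV = const ⇒ V₂ = 518 L, P₂ = 34.8 kPa.
ΔU = 0 (ideal gas, T constant).
W = nRT ln(V₂/V₁) = 5.34×8.314×406×ln(6.38) = 33400 J.
Q = ΔU + W = 33400 J.
State after step 1: P = 34.8 kPa, V = 518 L, T = 406 K.
Step 2 — Adiabatic: T₂/T₁ = (P₂/P₁)^((γ−1)/γ) ⇒ T₂ = 406×(0.302)^0.400 = 251 K; V₂ = 1060 L.
ΔU = nCvΔT = 5.34×12.5×(251−406) = -10300 J.
Q = 0 for an adiabatic process, so W = −ΔU = 10300 J.
Net over both steps: W = 43700 J, Q = 33400 J, ΔU = -10300 J.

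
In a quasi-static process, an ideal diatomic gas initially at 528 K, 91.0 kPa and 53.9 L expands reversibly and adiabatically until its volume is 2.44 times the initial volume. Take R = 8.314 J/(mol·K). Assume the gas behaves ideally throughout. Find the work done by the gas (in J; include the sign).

3680 J

n = P₁V₁/(RT₁) = 91.0×53.9/(8.314×528) = 1.12 mol.
Adiabatic: TV^(γ−1) = const ⇒ T₂ = 528×(0.410)^0.400 = 370 K; PV^γ = const ⇒ P₂ = 26.1 kPa.
ΔU = nCvΔT = 1.12×20.8×(370−528) = -3680 J.
Q = 0 for an adiabatic process, so W = −ΔU = 3680 J.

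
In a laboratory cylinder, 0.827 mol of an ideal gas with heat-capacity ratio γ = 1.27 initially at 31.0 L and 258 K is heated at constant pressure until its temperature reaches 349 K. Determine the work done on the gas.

P₁ = nRT₁/V₁ = 0.827×8.314×258/31.0 = 57.2 kPa.
Isobaric: P stays 57.2 kPa; V/T = const ⇒ T₂ = 349 K, V₂ = 41.9 L.
W = PΔV = 57.2×(41.9−31.0) kPa·L = 626 J.
Work done on the gas = −W_by = -626 J.

-626 J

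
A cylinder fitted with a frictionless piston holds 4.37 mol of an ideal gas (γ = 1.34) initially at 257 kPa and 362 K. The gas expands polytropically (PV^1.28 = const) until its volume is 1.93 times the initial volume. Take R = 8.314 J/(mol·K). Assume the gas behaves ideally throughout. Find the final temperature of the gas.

301 K

V₁ = nRT₁/P₁ = 4.37×8.314×362/257 = 51.2 L.
Polytropic n=1.28: T₂ = T₁(V₁/V₂)^(n−1) = 362×(0.518)^0.28 = 301 K; P₂ = P₁(V₁/V₂)^n = 111 kPa.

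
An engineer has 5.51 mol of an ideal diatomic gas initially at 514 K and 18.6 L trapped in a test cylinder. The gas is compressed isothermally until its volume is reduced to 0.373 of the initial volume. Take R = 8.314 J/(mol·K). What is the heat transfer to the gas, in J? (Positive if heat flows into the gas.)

-23200 J

P₁ = nRT₁/V₁ = 5.51×8.314×514/18.6 = 1270 kPa.
Isothermal: T stays 514 K; PV = const ⇒ V₂ = 6.94 L, P₂ = 3390 kPa.
ΔU = 0 (ideal gas, T constant).
W = nRT ln(V₂/V₁) = 5.51×8.314×514×ln(0.373) = -23200 J.
Q = ΔU + W = -23200 J.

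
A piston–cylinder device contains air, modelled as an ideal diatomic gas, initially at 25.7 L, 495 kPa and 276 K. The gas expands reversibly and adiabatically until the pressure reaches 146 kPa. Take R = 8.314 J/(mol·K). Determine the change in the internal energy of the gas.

n = P₁V₁/(RT₁) = 495×25.7/(8.314×276) = 5.54 mol.
Adiabatic: T₂/T₁ = (P₂/P₁)^((γ−1)/γ) ⇒ T₂ = 276×(0.295)^0.286 = 195 K; V₂ = 61.5 L.
For an ideal gas ΔU = nCvΔT with Cv = (5/2)R = 20.8 J/(mol·K).
ΔU = 5.54×20.8×(195−276) = -9370 J.

-9370 J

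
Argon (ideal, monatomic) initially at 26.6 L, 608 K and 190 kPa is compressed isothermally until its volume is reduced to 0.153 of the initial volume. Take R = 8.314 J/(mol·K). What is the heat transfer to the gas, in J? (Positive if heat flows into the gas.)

n = P₁V₁/(RT₁) = 190×26.6/(8.314×608) = 1.00 mol.
Isothermal: T stays 608 K; PV = const ⇒ V₂ = 4.07 L, P₂ = 1240 kPa.
ΔU = 0 (ideal gas, T constant).
W = nRT ln(V₂/V₁) = 1.00×8.314×608×ln(0.153) = -9490 J.
Q = ΔU + W = -9490 J.

-9490 J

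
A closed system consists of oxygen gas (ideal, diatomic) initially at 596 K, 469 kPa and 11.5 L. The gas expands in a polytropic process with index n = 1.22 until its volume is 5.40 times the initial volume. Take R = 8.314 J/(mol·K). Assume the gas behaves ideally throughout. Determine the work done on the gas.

-7600 J

n = P₁V₁/(RT₁) = 469×11.5/(8.314×596) = 1.09 mol.
Polytropic n=1.22: T₂ = T₁(V₁/V₂)^(n−1) = 596×(0.185)^0.22 = 411 K; P₂ = P₁(V₁/V₂)^n = 59.9 kPa.
W = (P₁V₁−P₂V₂)/(n−1) = (469×11.5−59.9×62.1)/0.22 = 7600 J.
Work done on the gas = −W_by = -7600 J.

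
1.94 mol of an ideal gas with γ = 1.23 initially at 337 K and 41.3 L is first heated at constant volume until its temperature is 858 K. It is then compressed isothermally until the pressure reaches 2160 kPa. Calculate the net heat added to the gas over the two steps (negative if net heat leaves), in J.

P₁ = nRT₁/V₁ = 1.94×8.314×337/41.3 = 132 kPa.
Step 1 — Isochoric: V stays 41.3 L; P/T = const ⇒ T₂ = 858 K, P₂ = 335 kPa.
W = 0 (no volume change).
ΔU = nCvΔT = 1.94×36.1×(858−337) = 36500 J.
Q = ΔU = 36500 J.
State after step 1: P = 335 kPa, V = 41.3 L, T = 858 K.
Step 2 — Isothermal: T stays 858 K; PV = const ⇒ V₂ = 6.41 L, P₂ = 2160 kPa.
ΔU = 0 (ideal gas, T constant).
W = nRT ln(V₂/V₁) = 1.94×8.314×858×ln(0.155) = -25800 J.
Q = ΔU + W = -25800 J.
Net over both steps: W = -25800 J, Q = 10700 J, ΔU = 36500 J.

10700 J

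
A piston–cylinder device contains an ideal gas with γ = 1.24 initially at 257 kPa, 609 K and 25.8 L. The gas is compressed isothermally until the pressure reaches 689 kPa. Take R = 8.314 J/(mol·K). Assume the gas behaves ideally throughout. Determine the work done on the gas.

6540 J

n = P₁V₁/(RT₁) = 257×25.8/(8.314×609) = 1.31 mol.
Isothermal: T stays 609 K; PV = const ⇒ V₂ = 9.62 L, P₂ = 689 kPa.
W = nRT ln(V₂/V₁) = 1.31×8.314×609×ln(0.373) = -6540 J.
Work done on the gas = −W_by = 6540 J.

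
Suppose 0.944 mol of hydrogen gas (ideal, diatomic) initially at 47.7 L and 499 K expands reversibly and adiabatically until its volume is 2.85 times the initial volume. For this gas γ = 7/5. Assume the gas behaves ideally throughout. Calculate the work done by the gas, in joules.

3350 J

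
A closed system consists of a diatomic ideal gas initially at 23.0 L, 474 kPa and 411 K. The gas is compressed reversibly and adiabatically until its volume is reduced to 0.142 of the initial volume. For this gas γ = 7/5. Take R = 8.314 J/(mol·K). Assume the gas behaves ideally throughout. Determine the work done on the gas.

n = P₁V₁/(RT₁) = 474×23.0/(8.314×411) = 3.19 mol.
Adiabatic: TV^(γ−1) = const ⇒ T₂ = 411×(7.04)^0.400 = 897 K; PV^γ = const ⇒ P₂ = 7290 kPa.
ΔU = nCvΔT = 3.19×20.8×(897−411) = 32200 J.
Q = 0 for an adiabatic process, so W = −ΔU = -32200 J.
Work done on the gas = −W_by = 32200 J.

32200 J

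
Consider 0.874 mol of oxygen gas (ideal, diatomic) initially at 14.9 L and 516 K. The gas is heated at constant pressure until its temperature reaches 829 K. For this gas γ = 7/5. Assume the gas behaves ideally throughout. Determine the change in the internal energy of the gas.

P₁ = nRT₁/V₁ = 0.874×8.314×516/14.9 = 252 kPa.
Isobaric: P stays 252 kPa; V/T = const ⇒ T₂ = 829 K, V₂ = 23.9 L.
For an ideal gas ΔU = nCvΔT with Cv = (5/2)R = 20.8 J/(mol·K).
ΔU = 0.874×20.8×(829−516) = 5690 J.

5690 J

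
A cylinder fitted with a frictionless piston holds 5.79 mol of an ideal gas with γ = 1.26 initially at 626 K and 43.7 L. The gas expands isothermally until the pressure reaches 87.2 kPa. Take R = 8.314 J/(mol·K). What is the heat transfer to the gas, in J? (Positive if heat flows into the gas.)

62300 J

P₁ = nRT₁/V₁ = 5.79×8.314×626/43.7 = 690 kPa.
Isothermal: T stays 626 K; PV = const ⇒ V₂ = 346 L, P₂ = 87.2 kPa.
ΔU = 0 (ideal gas, T constant).
W = nRT ln(V₂/V₁) = 5.79×8.314×626×ln(7.91) = 62300 J.
Q = ΔU + W = 62300 J.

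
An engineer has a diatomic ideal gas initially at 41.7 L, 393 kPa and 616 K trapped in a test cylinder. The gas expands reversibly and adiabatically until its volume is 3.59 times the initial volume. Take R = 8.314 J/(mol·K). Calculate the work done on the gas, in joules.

n = P₁V₁/(RT₁) = 393×41.7/(8.314×616) = 3.20 mol.
Adiabatic: TV^(γ−1) = const ⇒ T₂ = 616×(0.279)^0.400 = 369 K; PV^γ = const ⇒ P₂ = 65.7 kPa.
ΔU = nCvΔT = 3.20×20.8×(369−616) = -16400 J.
Q = 0 for an adiabatic process, so W = −ΔU = 16400 J.
Work done on the gas = −W_by = -16400 J.

-16400 J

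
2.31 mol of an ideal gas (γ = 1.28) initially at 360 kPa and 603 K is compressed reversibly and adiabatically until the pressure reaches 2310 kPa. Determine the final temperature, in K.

906 K

V₁ = nRT₁/P₁ = 2.31×8.314×603/360 = 32.2 L.
Adiabatic: T₂/T₁ = (P₂/P₁)^((γ−1)/γ) ⇒ T₂ = 603×(6.42)^0.219 = 906 K; V₂ = 7.53 L.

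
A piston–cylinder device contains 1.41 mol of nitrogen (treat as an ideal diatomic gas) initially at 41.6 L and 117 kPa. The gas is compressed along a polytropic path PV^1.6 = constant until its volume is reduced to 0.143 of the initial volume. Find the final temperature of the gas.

1330 K

T₁ = P₁V₁/(nR) = 117×41.6/(1.41×8.314) = 415 K.
Polytropic n=1.6: T₂ = T₁(V₁/V₂)^(n−1) = 415×(6.99)^0.60 = 1330 K; P₂ = P₁(V₁/V₂)^n = 2630 kPa.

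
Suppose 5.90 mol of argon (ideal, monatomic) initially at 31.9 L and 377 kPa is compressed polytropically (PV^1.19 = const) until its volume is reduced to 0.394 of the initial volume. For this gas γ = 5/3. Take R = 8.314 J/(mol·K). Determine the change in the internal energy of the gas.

3490 J

T₁ = P₁V₁/(nR) = 377×31.9/(5.90×8.314) = 245 K.
Polytropic n=1.19: T₂ = T₁(V₁/V₂)^(n−1) = 245×(2.54)^0.19 = 293 K; P₂ = P₁(V₁/V₂)^n = 1140 kPa.
For an ideal gas ΔU = nCvΔT with Cv = (3/2)R = 12.5 J/(mol·K).
ΔU = 5.90×12.5×(293−245) = 3490 J.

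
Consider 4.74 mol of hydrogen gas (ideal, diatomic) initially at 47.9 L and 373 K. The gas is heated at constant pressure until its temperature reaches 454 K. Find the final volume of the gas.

P₁ = nRT₁/V₁ = 4.74×8.314×373/47.9 = 307 kPa.
Isobaric: P stays 307 kPa; V/T = const ⇒ T₂ = 454 K, V₂ = 58.3 L.

58.3 L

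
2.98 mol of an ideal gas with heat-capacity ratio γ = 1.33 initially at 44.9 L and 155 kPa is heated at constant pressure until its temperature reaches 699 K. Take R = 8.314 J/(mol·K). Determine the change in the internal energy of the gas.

T₁ = P₁V₁/(nR) = 155×44.9/(2.98×8.314) = 281 K.
Isobaric: P stays 155 kPa; V/T = const ⇒ T₂ = 699 K, V₂ = 112 L.
For an ideal gas ΔU = nCvΔT with Cv = R/(γ−1) = 25.2 J/(mol·K).
ΔU = 2.98×25.2×(699−281) = 31400 J.

31400 J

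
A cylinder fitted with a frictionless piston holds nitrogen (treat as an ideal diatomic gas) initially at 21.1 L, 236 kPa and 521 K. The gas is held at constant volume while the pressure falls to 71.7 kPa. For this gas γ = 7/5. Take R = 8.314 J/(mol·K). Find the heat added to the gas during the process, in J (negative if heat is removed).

n = P₁V₁/(RT₁) = 236×21.1/(8.314×521) = 1.15 mol.
Isochoric: V stays 21.1 L; P/T = const ⇒ T₂ = 158 K, P₂ = 71.7 kPa.
W = 0 (no volume change).
ΔU = nCvΔT = 1.15×20.8×(158−521) = -8670 J.
Q = ΔU = -8670 J.

-8670 J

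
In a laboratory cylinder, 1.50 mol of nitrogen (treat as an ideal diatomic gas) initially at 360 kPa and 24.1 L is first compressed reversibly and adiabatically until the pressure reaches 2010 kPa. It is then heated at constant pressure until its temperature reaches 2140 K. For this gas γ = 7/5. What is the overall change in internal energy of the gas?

T₁ = P₁V₁/(nR) = 360×24.1/(1.50×8.314) = 696 K.
Step 1 — Adiabatic: T₂/T₁ = (P₂/P₁)^((γ−1)/γ) ⇒ T₂ = 696×(5.58)^0.286 = 1140 K; V₂ = 7.06 L.
ΔU = nCvΔT = 1.50×20.8×(1140−696) = 13800 J.
Q = 0 for an adiabatic process, so W = −ΔU = -13800 J.
State after step 1: P = 2010 kPa, V = 7.06 L, T = 1140 K.
Step 2 — Isobaric: P stays 2010 kPa; V/T = const ⇒ T₂ = 2140 K, V₂ = 13.3 L.
W = PΔV = 2010×(13.3−7.06) kPa·L = 12500 J.
ΔU = nCvΔT = 1.50×20.8×(2140−1140) = 31300 J.
Q = ΔU + W = nCpΔT = 43800 J.
Net over both steps: W = -1260 J, Q = 43800 J, ΔU = 45000 J.

45000 J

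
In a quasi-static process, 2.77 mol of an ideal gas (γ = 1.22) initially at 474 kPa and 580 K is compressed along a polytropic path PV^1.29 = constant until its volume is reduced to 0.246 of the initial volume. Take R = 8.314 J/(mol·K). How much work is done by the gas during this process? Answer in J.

-23100 J

V₁ = nRT₁/P₁ = 2.77×8.314×580/474 = 28.2 L.
Polytropic n=1.29: T₂ = T₁(V₁/V₂)^(n−1) = 580×(4.07)^0.29 = 871 K; P₂ = P₁(V₁/V₂)^n = 2890 kPa.
W = (P₁V₁−P₂V₂)/(n−1) = (474×28.2−2890×6.93)/0.29 = -23100 J.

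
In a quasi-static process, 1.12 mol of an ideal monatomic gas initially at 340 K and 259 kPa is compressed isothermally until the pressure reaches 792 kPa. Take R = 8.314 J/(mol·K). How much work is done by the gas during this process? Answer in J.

V₁ = nRT₁/P₁ = 1.12×8.314×340/259 = 12.2 L.
Isothermal: T stays 340 K; PV = const ⇒ V₂ = 4.00 L, P₂ = 792 kPa.
W = nRT ln(V₂/V₁) = 1.12×8.314×340×ln(0.327) = -3540 J.

-3540 J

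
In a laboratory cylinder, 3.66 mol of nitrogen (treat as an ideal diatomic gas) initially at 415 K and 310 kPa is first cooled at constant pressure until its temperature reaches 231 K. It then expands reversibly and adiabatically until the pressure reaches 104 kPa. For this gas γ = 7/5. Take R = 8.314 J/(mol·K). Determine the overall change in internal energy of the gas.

-18700 J

V₁ = nRT₁/P₁ = 3.66×8.314×415/310 = 40.7 L.
Step 1 — Isobaric: P stays 310 kPa; V/T = const ⇒ T₂ = 231 K, V₂ = 22.7 L.
W = PΔV = 310×(22.7−40.7) kPa·L = -5600 J.
ΔU = nCvΔT = 3.66×20.8×(231−415) = -14000 J.
Q = ΔU + W = nCpΔT = -19600 J.
State after step 1: P = 310 kPa, V = 22.7 L, T = 231 K.
Step 2 — Adiabatic: T₂/T₁ = (P₂/P₁)^((γ−1)/γ) ⇒ T₂ = 231×(0.335)^0.286 = 169 K; V₂ = 49.5 L.
ΔU = nCvΔT = 3.66×20.8×(169−231) = -4710 J.
Q = 0 for an adiabatic process, so W = −ΔU = 4710 J.
Net over both steps: W = -888 J, Q = -19600 J, ΔU = -18700 J.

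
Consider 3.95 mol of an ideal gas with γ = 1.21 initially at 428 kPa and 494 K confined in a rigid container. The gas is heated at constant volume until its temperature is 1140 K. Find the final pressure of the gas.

V₁ = nRT₁/P₁ = 3.95×8.314×494/428 = 37.9 L.
Isochoric: V stays 37.9 L; P/T = const ⇒ T₂ = 1140 K, P₂ = 988 kPa.

988 kPa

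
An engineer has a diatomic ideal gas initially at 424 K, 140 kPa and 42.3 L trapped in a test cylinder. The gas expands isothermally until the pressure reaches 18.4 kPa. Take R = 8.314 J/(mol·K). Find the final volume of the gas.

322 L

Isothermal: T stays 424 K; PV = const ⇒ V₂ = 322 L, P₂ = 18.4 kPa.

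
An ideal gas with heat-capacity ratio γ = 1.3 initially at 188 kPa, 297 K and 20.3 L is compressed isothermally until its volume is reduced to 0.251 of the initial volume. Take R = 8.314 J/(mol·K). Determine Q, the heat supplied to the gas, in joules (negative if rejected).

n = P₁V₁/(RT₁) = 188×20.3/(8.314×297) = 1.55 mol.
Isothermal: T stays 297 K; PV = const ⇒ V₂ = 5.10 L, P₂ = 749 kPa.
ΔU = 0 (ideal gas, T constant).
W = nRT ln(V₂/V₁) = 1.55×8.314×297×ln(0.251) = -5280 J.
Q = ΔU + W = -5280 J.

-5280 J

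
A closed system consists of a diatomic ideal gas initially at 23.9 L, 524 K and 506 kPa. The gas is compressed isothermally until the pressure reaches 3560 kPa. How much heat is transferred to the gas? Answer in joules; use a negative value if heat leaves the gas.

n = P₁V₁/(RT₁) = 506×23.9/(8.314×524) = 2.78 mol.
Isothermal: T stays 524 K; PV = const ⇒ V₂ = 3.40 L, P₂ = 3560 kPa.
ΔU = 0 (ideal gas, T constant).
W = nRT ln(V₂/V₁) = 2.78×8.314×524×ln(0.142) = -23600 J.
Q = ΔU + W = -23600 J.

-23600 J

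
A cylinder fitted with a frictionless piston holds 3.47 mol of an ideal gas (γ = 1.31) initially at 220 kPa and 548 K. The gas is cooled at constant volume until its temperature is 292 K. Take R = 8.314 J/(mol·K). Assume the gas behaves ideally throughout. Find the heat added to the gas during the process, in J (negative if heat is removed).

-23800 J

V₁ = nRT₁/P₁ = 3.47×8.314×548/220 = 71.9 L.
Isochoric: V stays 71.9 L; P/T = const ⇒ T₂ = 292 K, P₂ = 117 kPa.
W = 0 (no volume change).
ΔU = nCvΔT = 3.47×26.8×(292−548) = -23800 J.
Q = ΔU = -23800 J.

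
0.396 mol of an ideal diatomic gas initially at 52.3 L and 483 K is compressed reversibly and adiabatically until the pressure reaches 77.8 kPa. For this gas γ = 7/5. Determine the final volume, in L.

26.7 L

P₁ = nRT₁/V₁ = 0.396×8.314×483/52.3 = 30.4 kPa.
Adiabatic: T₂/T₁ = (P₂/P₁)^((γ−1)/γ) ⇒ T₂ = 483×(2.56)^0.286 = 632 K; V₂ = 26.7 L.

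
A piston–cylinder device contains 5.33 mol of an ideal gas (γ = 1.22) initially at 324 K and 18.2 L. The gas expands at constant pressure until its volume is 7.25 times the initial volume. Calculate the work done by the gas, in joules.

89700 J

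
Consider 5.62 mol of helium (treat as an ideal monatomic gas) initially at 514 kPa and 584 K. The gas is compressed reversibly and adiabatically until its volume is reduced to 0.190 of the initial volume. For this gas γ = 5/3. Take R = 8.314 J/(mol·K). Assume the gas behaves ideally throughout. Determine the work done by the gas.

-82900 J

V₁ = nRT₁/P₁ = 5.62×8.314×584/514 = 53.1 L.
Adiabatic: TV^(γ−1) = const ⇒ T₂ = 584×(5.26)^0.667 = 1770 K; PV^γ = const ⇒ P₂ = 8190 kPa.
ΔU = nCvΔT = 5.62×12.5×(1770−584) = 82900 J.
Q = 0 for an adiabatic process, so W = −ΔU = -82900 J.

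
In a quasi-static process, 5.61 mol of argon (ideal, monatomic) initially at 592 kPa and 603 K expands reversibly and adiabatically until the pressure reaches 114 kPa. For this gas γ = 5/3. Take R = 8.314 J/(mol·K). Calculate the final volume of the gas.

128 L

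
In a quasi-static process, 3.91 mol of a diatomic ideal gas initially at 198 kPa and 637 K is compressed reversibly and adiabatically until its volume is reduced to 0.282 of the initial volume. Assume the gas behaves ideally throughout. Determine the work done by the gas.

V₁ = nRT₁/P₁ = 3.91×8.314×637/198 = 105 L.
Adiabatic: TV^(γ−1) = const ⇒ T₂ = 637×(3.55)^0.400 = 1060 K; PV^γ = const ⇒ P₂ = 1160 kPa.
ΔU = nCvΔT = 3.91×20.8×(1060−637) = 34100 J.
Q = 0 for an adiabatic process, so W = −ΔU = -34100 J.

-34100 J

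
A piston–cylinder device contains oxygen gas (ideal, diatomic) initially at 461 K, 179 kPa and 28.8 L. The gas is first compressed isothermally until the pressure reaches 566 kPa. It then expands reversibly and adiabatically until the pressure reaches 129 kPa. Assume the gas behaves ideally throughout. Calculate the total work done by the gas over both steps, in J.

-1490 J

n = P₁V₁/(RT₁) = 179×28.8/(8.314×461) = 1.35 mol.
Step 1 — Isothermal: T stays 461 K; PV = const ⇒ V₂ = 9.11 L, P₂ = 566 kPa.
ΔU = 0 (ideal gas, T constant).
W = nRT ln(V₂/V₁) = 1.35×8.314×461×ln(0.316) = -5930 J.
Q = ΔU + W = -5930 J.
State after step 1: P = 566 kPa, V = 9.11 L, T = 461 K.
Step 2 — Adiabatic: T₂/T₁ = (P₂/P₁)^((γ−1)/γ) ⇒ T₂ = 461×(0.228)^0.286 = 302 K; V₂ = 26.2 L.
ΔU = nCvΔT = 1.35×20.8×(302−461) = -4440 J.
Q = 0 for an adiabatic process, so W = −ΔU = 4440 J.
Net over both steps: W = -1490 J, Q = -5930 J, ΔU = -4440 J.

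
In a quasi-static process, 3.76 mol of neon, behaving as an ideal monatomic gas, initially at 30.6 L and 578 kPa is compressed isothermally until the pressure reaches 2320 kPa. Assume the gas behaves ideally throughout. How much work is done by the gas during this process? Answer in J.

-24600 J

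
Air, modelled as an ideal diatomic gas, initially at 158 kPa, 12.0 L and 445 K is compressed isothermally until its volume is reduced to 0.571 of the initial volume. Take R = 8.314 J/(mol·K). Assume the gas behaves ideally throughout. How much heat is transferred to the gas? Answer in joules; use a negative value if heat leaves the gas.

n = P₁V₁/(RT₁) = 158×12.0/(8.314×445) = 0.512 mol.
Isothermal: T stays 445 K; PV = const ⇒ V₂ = 6.85 L, P₂ = 277 kPa.
ΔU = 0 (ideal gas, T constant).
W = nRT ln(V₂/V₁) = 0.512×8.314×445×ln(0.571) = -1060 J.
Q = ΔU + W = -1060 J.

-1060 J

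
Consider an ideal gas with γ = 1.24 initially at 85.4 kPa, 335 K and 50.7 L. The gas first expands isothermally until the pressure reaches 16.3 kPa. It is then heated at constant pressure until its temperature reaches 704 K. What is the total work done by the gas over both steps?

11900 J

n = P₁V₁/(RT₁) = 85.4×50.7/(8.314×335) = 1.55 mol.
Step 1 — Isothermal: T stays 335 K; PV = const ⇒ V₂ = 266 L, P₂ = 16.3 kPa.
ΔU = 0 (ideal gas, T constant).
W = nRT ln(V₂/V₁) = 1.55×8.314×335×ln(5.24) = 7170 J.
Q = ΔU + W = 7170 J.
State after step 1: P = 16.3 kPa, V = 266 L, T = 335 K.
Step 2 — Isobaric: P stays 16.3 kPa; V/T = const ⇒ T₂ = 704 K, V₂ = 558 L.
W = PΔV = 16.3×(558−266) kPa·L = 4770 J.
ΔU = nCvΔT = 1.55×34.6×(704−335) = 19900 J.
Q = ΔU + W = nCpΔT = 24600 J.
Net over both steps: W = 11900 J, Q = 31800 J, ΔU = 19900 J.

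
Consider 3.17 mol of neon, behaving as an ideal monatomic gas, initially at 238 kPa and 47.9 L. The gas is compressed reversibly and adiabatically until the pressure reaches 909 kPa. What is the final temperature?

T₁ = P₁V₁/(nR) = 238×47.9/(3.17×8.314) = 433 K.
Adiabatic: T₂/T₁ = (P₂/P₁)^((γ−1)/γ) ⇒ T₂ = 433×(3.82)^0.400 = 739 K; V₂ = 21.4 L.

739 K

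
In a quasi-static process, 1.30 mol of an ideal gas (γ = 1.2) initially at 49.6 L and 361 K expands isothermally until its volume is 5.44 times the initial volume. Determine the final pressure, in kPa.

P₁ = nRT₁/V₁ = 1.30×8.314×361/49.6 = 78.7 kPa.
Isothermal: T stays 361 K; PV = const ⇒ V₂ = 270 L, P₂ = 14.5 kPa.

14.5 kPa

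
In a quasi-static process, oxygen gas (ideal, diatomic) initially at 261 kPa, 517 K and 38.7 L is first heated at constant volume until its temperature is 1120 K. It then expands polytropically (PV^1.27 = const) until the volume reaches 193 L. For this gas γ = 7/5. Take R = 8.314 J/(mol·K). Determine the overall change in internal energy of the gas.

10200 J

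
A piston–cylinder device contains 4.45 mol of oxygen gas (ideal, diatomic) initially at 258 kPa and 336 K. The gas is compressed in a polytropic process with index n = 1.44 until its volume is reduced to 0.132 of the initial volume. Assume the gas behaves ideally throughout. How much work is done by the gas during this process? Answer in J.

V₁ = nRT₁/P₁ = 4.45×8.314×336/258 = 48.2 L.
Polytropic n=1.44: T₂ = T₁(V₁/V₂)^(n−1) = 336×(7.58)^0.44 = 819 K; P₂ = P₁(V₁/V₂)^n = 4760 kPa.
W = (P₁V₁−P₂V₂)/(n−1) = (258×48.2−4760×6.36)/0.44 = -40600 J.

-40600 J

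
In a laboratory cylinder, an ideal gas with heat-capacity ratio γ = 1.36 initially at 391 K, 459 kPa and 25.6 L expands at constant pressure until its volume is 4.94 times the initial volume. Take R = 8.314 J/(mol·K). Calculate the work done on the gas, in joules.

-46300 J

n = P₁V₁/(RT₁) = 459×25.6/(8.314×391) = 3.61 mol.
Isobaric: P stays 459 kPa; V/T = const ⇒ T₂ = 1930 K, V₂ = 126 L.
W = PΔV = 459×(126−25.6) kPa·L = 46300 J.
Work done on the gas = −W_by = -46300 J.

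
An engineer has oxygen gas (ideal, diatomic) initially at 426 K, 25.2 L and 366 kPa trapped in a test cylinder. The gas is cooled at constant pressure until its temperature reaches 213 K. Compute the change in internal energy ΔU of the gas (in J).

n = P₁V₁/(RT₁) = 366×25.2/(8.314×426) = 2.60 mol.
Isobaric: P stays 366 kPa; V/T = const ⇒ T₂ = 213 K, V₂ = 12.6 L.
For an ideal gas ΔU = nCvΔT with Cv = (5/2)R = 20.8 J/(mol·K).
ΔU = 2.60×20.8×(213−426) = -11500 J.

-11500 J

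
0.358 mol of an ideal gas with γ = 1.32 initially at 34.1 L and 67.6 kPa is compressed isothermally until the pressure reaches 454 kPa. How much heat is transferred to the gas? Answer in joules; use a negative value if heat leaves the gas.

T₁ = P₁V₁/(nR) = 67.6×34.1/(0.358×8.314) = 774 K.
Isothermal: T stays 774 K; PV = const ⇒ V₂ = 5.08 L, P₂ = 454 kPa.
ΔU = 0 (ideal gas, T constant).
W = nRT ln(V₂/V₁) = 0.358×8.314×774×ln(0.149) = -4390 J.
Q = ΔU + W = -4390 J.

-4390 J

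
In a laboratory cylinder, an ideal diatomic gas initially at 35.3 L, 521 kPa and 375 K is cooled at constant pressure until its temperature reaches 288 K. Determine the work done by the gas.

n = P₁V₁/(RT₁) = 521×35.3/(8.314×375) = 5.90 mol.
Isobaric: P stays 521 kPa; V/T = const ⇒ T₂ = 288 K, V₂ = 27.1 L.
W = PΔV = 521×(27.1−35.3) kPa·L = -4270 J.

-4270 J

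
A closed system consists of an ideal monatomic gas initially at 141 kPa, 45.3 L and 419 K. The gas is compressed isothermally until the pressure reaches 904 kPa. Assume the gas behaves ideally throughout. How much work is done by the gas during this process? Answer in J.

-11900 J

n = P₁V₁/(RT₁) = 141×45.3/(8.314×419) = 1.83 mol.
Isothermal: T stays 419 K; PV = const ⇒ V₂ = 7.07 L, P₂ = 904 kPa.
W = nRT ln(V₂/V₁) = 1.83×8.314×419×ln(0.156) = -11900 J.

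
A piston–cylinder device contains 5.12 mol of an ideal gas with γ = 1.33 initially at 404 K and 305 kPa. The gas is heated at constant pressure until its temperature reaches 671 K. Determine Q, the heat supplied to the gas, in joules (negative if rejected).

V₁ = nRT₁/P₁ = 5.12×8.314×404/305 = 56.4 L.
Isobaric: P stays 305 kPa; V/T = const ⇒ T₂ = 671 K, V₂ = 93.6 L.
W = PΔV = 305×(93.6−56.4) kPa·L = 11400 J.
ΔU = nCvΔT = 5.12×25.2×(671−404) = 34400 J.
Q = ΔU + W = nCpΔT = 45800 J.

45800 J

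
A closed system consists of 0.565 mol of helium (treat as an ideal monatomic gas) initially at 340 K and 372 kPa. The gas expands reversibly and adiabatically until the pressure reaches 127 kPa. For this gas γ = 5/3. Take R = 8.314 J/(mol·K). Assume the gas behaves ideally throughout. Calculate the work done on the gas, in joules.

-837 J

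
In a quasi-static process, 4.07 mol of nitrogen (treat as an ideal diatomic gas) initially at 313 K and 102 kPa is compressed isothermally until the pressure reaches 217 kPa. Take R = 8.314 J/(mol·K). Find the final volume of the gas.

48.8 L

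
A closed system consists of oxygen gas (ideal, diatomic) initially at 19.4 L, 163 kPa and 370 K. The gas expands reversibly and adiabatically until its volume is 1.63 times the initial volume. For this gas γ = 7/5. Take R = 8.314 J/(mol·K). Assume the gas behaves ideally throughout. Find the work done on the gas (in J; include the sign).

-1400 J

n = P₁V₁/(RT₁) = 163×19.4/(8.314×370) = 1.03 mol.
Adiabatic: TV^(γ−1) = const ⇒ T₂ = 370×(0.613)^0.400 = 304 K; PV^γ = const ⇒ P₂ = 82.2 kPa.
ΔU = nCvΔT = 1.03×20.8×(304−370) = -1400 J.
Q = 0 for an adiabatic process, so W = −ΔU = 1400 J.
Work done on the gas = −W_by = -1400 J.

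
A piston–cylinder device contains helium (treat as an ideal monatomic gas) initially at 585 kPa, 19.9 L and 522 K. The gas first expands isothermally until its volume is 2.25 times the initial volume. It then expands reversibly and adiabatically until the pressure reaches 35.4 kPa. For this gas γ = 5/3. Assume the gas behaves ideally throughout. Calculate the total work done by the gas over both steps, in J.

n = P₁V₁/(RT₁) = 585×19.9/(8.314×522) = 2.68 mol.
Step 1 — Isothermal: T stays 522 K; PV = const ⇒ V₂ = 44.8 L, P₂ = 260 kPa.
ΔU = 0 (ideal gas, T constant).
W = nRT ln(V₂/V₁) = 2.68×8.314×522×ln(2.25) = 9440 J.
Q = ΔU + W = 9440 J.
State after step 1: P = 260 kPa, V = 44.8 L, T = 522 K.
Step 2 — Adiabatic: T₂/T₁ = (P₂/P₁)^((γ−1)/γ) ⇒ T₂ = 522×(0.136)^0.400 = 235 K; V₂ = 148 L.
ΔU = nCvΔT = 2.68×12.5×(235−522) = -9600 J.
Q = 0 for an adiabatic process, so W = −ΔU = 9600 J.
Net over both steps: W = 19000 J, Q = 9440 J, ΔU = -9600 J.

19000 J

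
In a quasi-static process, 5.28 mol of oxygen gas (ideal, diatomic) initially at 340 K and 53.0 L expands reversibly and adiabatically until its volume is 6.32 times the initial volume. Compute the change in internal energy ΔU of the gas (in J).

-19500 J

P₁ = nRT₁/V₁ = 5.28×8.314×340/53.0 = 282 kPa.
Adiabatic: TV^(γ−1) = const ⇒ T₂ = 340×(0.158)^0.400 = 163 K; PV^γ = const ⇒ P₂ = 21.3 kPa.
For an ideal gas ΔU = nCvΔT with Cv = (5/2)R = 20.8 J/(mol·K).
ΔU = 5.28×20.8×(163−340) = -19500 J.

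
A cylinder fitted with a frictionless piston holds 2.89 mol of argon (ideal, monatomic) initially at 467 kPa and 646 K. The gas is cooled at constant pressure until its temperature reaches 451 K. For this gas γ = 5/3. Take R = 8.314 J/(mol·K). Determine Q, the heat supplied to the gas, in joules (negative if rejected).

-11700 J

V₁ = nRT₁/P₁ = 2.89×8.314×646/467 = 33.2 L.
Isobaric: P stays 467 kPa; V/T = const ⇒ T₂ = 451 K, V₂ = 23.2 L.
W = PΔV = 467×(23.2−33.2) kPa·L = -4690 J.
ΔU = nCvΔT = 2.89×12.5×(451−646) = -7030 J.
Q = ΔU + W = nCpΔT = -11700 J.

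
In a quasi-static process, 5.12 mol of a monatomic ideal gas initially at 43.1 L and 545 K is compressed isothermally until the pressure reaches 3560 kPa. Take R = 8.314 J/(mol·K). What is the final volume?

6.52 L

P₁ = nRT₁/V₁ = 5.12×8.314×545/43.1 = 538 kPa.
Isothermal: T stays 545 K; PV = const ⇒ V₂ = 6.52 L, P₂ = 3560 kPa.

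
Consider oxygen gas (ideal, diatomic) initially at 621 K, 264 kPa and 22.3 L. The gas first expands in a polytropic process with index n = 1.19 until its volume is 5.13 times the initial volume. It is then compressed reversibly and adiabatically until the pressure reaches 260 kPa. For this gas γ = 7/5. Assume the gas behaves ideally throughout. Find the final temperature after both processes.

790 K

n = P₁V₁/(RT₁) = 264×22.3/(8.314×621) = 1.14 mol.
Step 1 — Polytropic n=1.19: T₂ = T₁(V₁/V₂)^(n−1) = 621×(0.195)^0.19 = 455 K; P₂ = P₁(V₁/V₂)^n = 37.7 kPa.
W = (P₁V₁−P₂V₂)/(n−1) = (264×22.3−37.7×114)/0.19 = 8270 J.
ΔU = nCvΔT = 1.14×20.8×(455−621) = -3930 J.
Q = ΔU + W = 4340 J.
State after step 1: P = 37.7 kPa, V = 114 L, T = 455 K.
Step 2 — Adiabatic: T₂/T₁ = (P₂/P₁)^((γ−1)/γ) ⇒ T₂ = 455×(6.89)^0.286 = 790 K; V₂ = 28.8 L.
ΔU = nCvΔT = 1.14×20.8×(790−455) = 7940 J.
Q = 0 for an adiabatic process, so W = −ΔU = -7940 J.
Net over both steps: W = 335 J, Q = 4340 J, ΔU = 4010 J.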